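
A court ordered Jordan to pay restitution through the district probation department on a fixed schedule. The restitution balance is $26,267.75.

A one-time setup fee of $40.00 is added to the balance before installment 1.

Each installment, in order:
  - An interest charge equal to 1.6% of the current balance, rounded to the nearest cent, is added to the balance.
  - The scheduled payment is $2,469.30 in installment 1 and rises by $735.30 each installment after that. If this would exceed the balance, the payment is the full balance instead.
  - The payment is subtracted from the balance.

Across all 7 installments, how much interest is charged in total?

$1,821.14

Installment 1: opening $26,307.75; interest $420.92 → $26,728.67; payment $2,469.30; balance $24,259.37
Installment 2: opening $24,259.37; interest $388.15 → $24,647.52; payment $3,204.60; balance $21,442.92
Installment 3: opening $21,442.92; interest $343.09 → $21,786.01; payment $3,939.90; balance $17,846.11
Installment 4: opening $17,846.11; interest $285.54 → $18,131.65; payment $4,675.20; balance $13,456.45
Installment 5: opening $13,456.45; interest $215.30 → $13,671.75; payment $5,410.50; balance $8,261.25
Installment 6: opening $8,261.25; interest $132.18 → $8,393.43; payment $6,145.80; balance $2,247.63
Installment 7: opening $2,247.63; interest $35.96 → $2,283.59; payment $2,283.59; balance $0.00
Total interest: $420.92 + $388.15 + $343.09 + $285.54 + $215.30 + $132.18 + $35.96 = $1,821.14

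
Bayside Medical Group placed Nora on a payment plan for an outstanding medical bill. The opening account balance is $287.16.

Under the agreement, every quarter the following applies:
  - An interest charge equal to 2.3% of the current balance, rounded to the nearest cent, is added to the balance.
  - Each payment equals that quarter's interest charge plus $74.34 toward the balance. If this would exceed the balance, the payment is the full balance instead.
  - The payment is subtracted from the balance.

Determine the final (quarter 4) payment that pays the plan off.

$65.62

Quarter 1: opening $287.16; interest $6.60 → $293.76; payment $80.94; balance $212.82
Quarter 2: opening $212.82; interest $4.89 → $217.71; payment $79.23; balance $138.48
Quarter 3: opening $138.48; interest $3.19 → $141.67; payment $77.53; balance $64.14
Quarter 4: opening $64.14; interest $1.48 → $65.62; payment $65.62; balance $0.00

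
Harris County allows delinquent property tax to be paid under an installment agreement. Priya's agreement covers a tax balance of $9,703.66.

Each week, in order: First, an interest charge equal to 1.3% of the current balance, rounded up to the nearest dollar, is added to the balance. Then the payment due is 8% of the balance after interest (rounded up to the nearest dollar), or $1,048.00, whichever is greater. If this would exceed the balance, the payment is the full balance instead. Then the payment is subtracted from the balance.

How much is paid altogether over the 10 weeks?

Week 1: $9,703.66 +$127.00 interest = $9,830.66; pay $1,048.00 → $8,782.66
Week 2: $8,782.66 +$115.00 interest = $8,897.66; pay $1,048.00 → $7,849.66
Week 3: $7,849.66 +$103.00 interest = $7,952.66; pay $1,048.00 → $6,904.66
Week 4: $6,904.66 +$90.00 interest = $6,994.66; pay $1,048.00 → $5,946.66
Week 5: $5,946.66 +$78.00 interest = $6,024.66; pay $1,048.00 → $4,976.66
Week 6: $4,976.66 +$65.00 interest = $5,041.66; pay $1,048.00 → $3,993.66
Week 7: $3,993.66 +$52.00 interest = $4,045.66; pay $1,048.00 → $2,997.66
Week 8: $2,997.66 +$39.00 interest = $3,036.66; pay $1,048.00 → $1,988.66
Week 9: $1,988.66 +$26.00 interest = $2,014.66; pay $1,048.00 → $966.66
Week 10: $966.66 +$13.00 interest = $979.66; pay $979.66 → $0.00
Total paid: $10,411.66

$10,411.66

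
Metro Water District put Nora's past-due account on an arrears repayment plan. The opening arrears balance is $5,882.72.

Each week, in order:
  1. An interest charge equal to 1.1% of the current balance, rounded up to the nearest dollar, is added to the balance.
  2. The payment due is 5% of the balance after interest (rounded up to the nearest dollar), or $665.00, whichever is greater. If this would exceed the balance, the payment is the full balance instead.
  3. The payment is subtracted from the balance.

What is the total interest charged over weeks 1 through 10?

$345.00

Week 1: opening $5,882.72; interest $65.00 → $5,947.72; payment $665.00; balance $5,282.72
Week 2: opening $5,282.72; interest $59.00 → $5,341.72; payment $665.00; balance $4,676.72
Week 3: opening $4,676.72; interest $52.00 → $4,728.72; payment $665.00; balance $4,063.72
Week 4: opening $4,063.72; interest $45.00 → $4,108.72; payment $665.00; balance $3,443.72
Week 5: opening $3,443.72; interest $38.00 → $3,481.72; payment $665.00; balance $2,816.72
Week 6: opening $2,816.72; interest $31.00 → $2,847.72; payment $665.00; balance $2,182.72
Week 7: opening $2,182.72; interest $25.00 → $2,207.72; payment $665.00; balance $1,542.72
Week 8: opening $1,542.72; interest $17.00 → $1,559.72; payment $665.00; balance $894.72
Week 9: opening $894.72; interest $10.00 → $904.72; payment $665.00; balance $239.72
Week 10: opening $239.72; interest $3.00 → $242.72; payment $242.72; balance $0.00
Total interest: $65.00 + $59.00 + $52.00 + $45.00 + $38.00 + $31.00 + $25.00 + $17.00 + $10.00 + $3.00 = $345.00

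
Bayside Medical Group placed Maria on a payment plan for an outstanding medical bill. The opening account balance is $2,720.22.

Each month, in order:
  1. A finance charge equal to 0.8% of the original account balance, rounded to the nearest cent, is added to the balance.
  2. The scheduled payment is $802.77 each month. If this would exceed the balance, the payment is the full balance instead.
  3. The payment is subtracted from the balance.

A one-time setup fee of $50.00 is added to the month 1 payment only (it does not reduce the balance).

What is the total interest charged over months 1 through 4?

$87.04

Month 1: $2,720.22 +$21.76 interest = $2,741.98; pay $802.77 (+ $50.00 fee) → $1,939.21
Month 2: $1,939.21 +$21.76 interest = $1,960.97; pay $802.77 → $1,158.20
Month 3: $1,158.20 +$21.76 interest = $1,179.96; pay $802.77 → $377.19
Month 4: $377.19 +$21.76 interest = $398.95; pay $398.95 → $0.00
Total interest: $21.76 + $21.76 + $21.76 + $21.76 = $87.04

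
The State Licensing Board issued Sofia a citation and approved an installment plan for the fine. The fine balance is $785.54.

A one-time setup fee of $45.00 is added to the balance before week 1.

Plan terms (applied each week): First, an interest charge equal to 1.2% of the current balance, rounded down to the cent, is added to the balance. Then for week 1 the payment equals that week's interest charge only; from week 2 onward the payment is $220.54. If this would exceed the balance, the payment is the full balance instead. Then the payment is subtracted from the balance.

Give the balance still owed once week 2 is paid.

# | Opening | Interest | Payment | End bal
1 | $830.54 | $9.96 | $9.96 | $830.54
2 | $830.54 | $9.96 | $220.54 | $619.96

$619.96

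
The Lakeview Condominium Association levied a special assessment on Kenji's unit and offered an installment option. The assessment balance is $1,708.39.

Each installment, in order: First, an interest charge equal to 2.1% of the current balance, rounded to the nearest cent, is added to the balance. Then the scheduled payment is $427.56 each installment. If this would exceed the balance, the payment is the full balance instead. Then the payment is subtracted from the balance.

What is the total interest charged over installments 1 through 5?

$95.38

# | Opening | Interest | Payment | End bal
1 | $1,708.39 | $35.88 | $427.56 | $1,316.71
2 | $1,316.71 | $27.65 | $427.56 | $916.80
3 | $916.80 | $19.25 | $427.56 | $508.49
4 | $508.49 | $10.68 | $427.56 | $91.61
5 | $91.61 | $1.92 | $93.53 | $0.00
Total interest: $35.88 + $27.65 + $19.25 + $10.68 + $1.92 = $95.38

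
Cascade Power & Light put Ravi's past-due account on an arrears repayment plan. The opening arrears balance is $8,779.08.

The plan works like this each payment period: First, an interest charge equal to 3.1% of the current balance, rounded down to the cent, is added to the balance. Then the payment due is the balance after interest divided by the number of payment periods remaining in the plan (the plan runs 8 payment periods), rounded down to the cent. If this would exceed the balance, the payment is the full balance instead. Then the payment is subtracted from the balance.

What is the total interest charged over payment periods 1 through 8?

$1,317.48

# | Opening | Interest | Payment | End bal
1 | $8,779.08 | $272.15 | $1,131.40 | $7,919.83
2 | $7,919.83 | $245.51 | $1,166.47 | $6,998.87
3 | $6,998.87 | $216.96 | $1,202.63 | $6,013.20
4 | $6,013.20 | $186.40 | $1,239.92 | $4,959.68
5 | $4,959.68 | $153.75 | $1,278.35 | $3,835.08
6 | $3,835.08 | $118.88 | $1,317.98 | $2,635.98
7 | $2,635.98 | $81.71 | $1,358.84 | $1,358.85
8 | $1,358.85 | $42.12 | $1,400.97 | $0.00
Total interest: $272.15 + $245.51 + $216.96 + $186.40 + $153.75 + $118.88 + $81.71 + $42.12 = $1,317.48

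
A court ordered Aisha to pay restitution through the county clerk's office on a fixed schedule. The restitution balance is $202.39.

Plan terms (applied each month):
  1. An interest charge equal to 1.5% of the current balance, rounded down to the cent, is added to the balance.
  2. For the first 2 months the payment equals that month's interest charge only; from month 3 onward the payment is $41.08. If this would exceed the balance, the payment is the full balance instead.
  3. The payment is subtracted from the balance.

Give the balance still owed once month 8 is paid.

$0.00

Month 1: opening $202.39; interest $3.03 → $205.42; payment $3.03; balance $202.39
Month 2: opening $202.39; interest $3.03 → $205.42; payment $3.03; balance $202.39
Month 3: opening $202.39; interest $3.03 → $205.42; payment $41.08; balance $164.34
Month 4: opening $164.34; interest $2.46 → $166.80; payment $41.08; balance $125.72
Month 5: opening $125.72; interest $1.88 → $127.60; payment $41.08; balance $86.52
Month 6: opening $86.52; interest $1.29 → $87.81; payment $41.08; balance $46.73
Month 7: opening $46.73; interest $0.70 → $47.43; payment $41.08; balance $6.35
Month 8: opening $6.35; interest $0.09 → $6.44; payment $6.44; balance $0.00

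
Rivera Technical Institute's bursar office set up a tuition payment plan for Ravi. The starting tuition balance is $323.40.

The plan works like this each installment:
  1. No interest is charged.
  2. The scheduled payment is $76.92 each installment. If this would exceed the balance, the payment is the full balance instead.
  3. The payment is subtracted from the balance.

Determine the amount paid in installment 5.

$15.72

Installment 1: opening $323.40; payment $76.92; balance $246.48
Installment 2: opening $246.48; payment $76.92; balance $169.56
Installment 3: opening $169.56; payment $76.92; balance $92.64
Installment 4: opening $92.64; payment $76.92; balance $15.72
Installment 5: opening $15.72; payment $15.72; balance $0.00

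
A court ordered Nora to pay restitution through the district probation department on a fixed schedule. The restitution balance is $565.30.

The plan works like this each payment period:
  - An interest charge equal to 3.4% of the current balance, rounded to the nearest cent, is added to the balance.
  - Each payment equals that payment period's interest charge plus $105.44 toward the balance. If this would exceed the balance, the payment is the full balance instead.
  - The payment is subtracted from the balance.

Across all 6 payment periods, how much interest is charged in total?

# | Opening | Interest | Payment | End bal
1 | $565.30 | $19.22 | $124.66 | $459.86
2 | $459.86 | $15.64 | $121.08 | $354.42
3 | $354.42 | $12.05 | $117.49 | $248.98
4 | $248.98 | $8.47 | $113.91 | $143.54
5 | $143.54 | $4.88 | $110.32 | $38.10
6 | $38.10 | $1.30 | $39.40 | $0.00
Total interest: $19.22 + $15.64 + $12.05 + $8.47 + $4.88 + $1.30 = $61.56

$61.56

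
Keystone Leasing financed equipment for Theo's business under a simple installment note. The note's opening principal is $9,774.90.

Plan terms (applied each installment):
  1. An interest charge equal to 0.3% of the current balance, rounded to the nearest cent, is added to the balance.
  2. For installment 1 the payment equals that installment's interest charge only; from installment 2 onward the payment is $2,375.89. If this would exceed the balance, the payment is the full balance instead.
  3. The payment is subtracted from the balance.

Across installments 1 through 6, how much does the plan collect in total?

$9,880.22

Installment 1: opening $9,774.90; interest $29.32 → $9,804.22; payment $29.32; balance $9,774.90
Installment 2: opening $9,774.90; interest $29.32 → $9,804.22; payment $2,375.89; balance $7,428.33
Installment 3: opening $7,428.33; interest $22.28 → $7,450.61; payment $2,375.89; balance $5,074.72
Installment 4: opening $5,074.72; interest $15.22 → $5,089.94; payment $2,375.89; balance $2,714.05
Installment 5: opening $2,714.05; interest $8.14 → $2,722.19; payment $2,375.89; balance $346.30
Installment 6: opening $346.30; interest $1.04 → $347.34; payment $347.34; balance $0.00
Total paid: $9,880.22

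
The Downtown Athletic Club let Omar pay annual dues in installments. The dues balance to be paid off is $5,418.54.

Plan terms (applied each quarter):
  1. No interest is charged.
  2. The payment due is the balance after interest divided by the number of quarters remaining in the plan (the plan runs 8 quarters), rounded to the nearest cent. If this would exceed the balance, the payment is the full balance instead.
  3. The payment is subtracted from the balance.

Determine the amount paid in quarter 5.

# | Opening | Payment | End bal
1 | $5,418.54 | $677.32 | $4,741.22
2 | $4,741.22 | $677.32 | $4,063.90
3 | $4,063.90 | $677.32 | $3,386.58
4 | $3,386.58 | $677.32 | $2,709.26
5 | $2,709.26 | $677.32 | $2,031.94

$677.32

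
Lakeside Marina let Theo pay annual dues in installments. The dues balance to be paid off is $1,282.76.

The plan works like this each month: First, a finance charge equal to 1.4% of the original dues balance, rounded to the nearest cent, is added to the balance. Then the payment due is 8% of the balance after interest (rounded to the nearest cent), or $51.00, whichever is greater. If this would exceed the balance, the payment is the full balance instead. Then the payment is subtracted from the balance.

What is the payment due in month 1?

$104.06

Month 1: $1,282.76 +$17.96 interest = $1,300.72; pay $104.06 → $1,196.66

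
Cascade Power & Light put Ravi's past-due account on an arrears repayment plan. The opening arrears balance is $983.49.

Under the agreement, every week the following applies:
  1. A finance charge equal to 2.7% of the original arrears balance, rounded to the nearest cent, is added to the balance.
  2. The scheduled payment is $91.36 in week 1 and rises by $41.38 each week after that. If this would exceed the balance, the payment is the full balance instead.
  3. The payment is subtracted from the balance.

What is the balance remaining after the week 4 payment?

$475.97

# | Opening | Interest | Payment | End bal
1 | $983.49 | $26.55 | $91.36 | $918.68
2 | $918.68 | $26.55 | $132.74 | $812.49
3 | $812.49 | $26.55 | $174.12 | $664.92
4 | $664.92 | $26.55 | $215.50 | $475.97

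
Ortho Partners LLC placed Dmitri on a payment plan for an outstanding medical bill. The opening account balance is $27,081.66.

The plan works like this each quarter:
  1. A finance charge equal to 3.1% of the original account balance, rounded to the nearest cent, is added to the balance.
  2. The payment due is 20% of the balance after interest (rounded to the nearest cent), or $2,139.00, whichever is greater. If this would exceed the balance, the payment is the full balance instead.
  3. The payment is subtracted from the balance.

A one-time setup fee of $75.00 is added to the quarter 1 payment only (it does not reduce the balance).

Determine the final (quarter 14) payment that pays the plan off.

$1,320.34

Quarter 1: $27,081.66 +$839.53 interest = $27,921.19; pay $5,584.24 (+ $75.00 fee) → $22,336.95
Quarter 2: $22,336.95 +$839.53 interest = $23,176.48; pay $4,635.30 → $18,541.18
Quarter 3: $18,541.18 +$839.53 interest = $19,380.71; pay $3,876.14 → $15,504.57
Quarter 4: $15,504.57 +$839.53 interest = $16,344.10; pay $3,268.82 → $13,075.28
Quarter 5: $13,075.28 +$839.53 interest = $13,914.81; pay $2,782.96 → $11,131.85
Quarter 6: $11,131.85 +$839.53 interest = $11,971.38; pay $2,394.28 → $9,577.10
Quarter 7: $9,577.10 +$839.53 interest = $10,416.63; pay $2,139.00 → $8,277.63
Quarter 8: $8,277.63 +$839.53 interest = $9,117.16; pay $2,139.00 → $6,978.16
Quarter 9: $6,978.16 +$839.53 interest = $7,817.69; pay $2,139.00 → $5,678.69
Quarter 10: $5,678.69 +$839.53 interest = $6,518.22; pay $2,139.00 → $4,379.22
Quarter 11: $4,379.22 +$839.53 interest = $5,218.75; pay $2,139.00 → $3,079.75
Quarter 12: $3,079.75 +$839.53 interest = $3,919.28; pay $2,139.00 → $1,780.28
Quarter 13: $1,780.28 +$839.53 interest = $2,619.81; pay $2,139.00 → $480.81
Quarter 14: $480.81 +$839.53 interest = $1,320.34; pay $1,320.34 → $0.00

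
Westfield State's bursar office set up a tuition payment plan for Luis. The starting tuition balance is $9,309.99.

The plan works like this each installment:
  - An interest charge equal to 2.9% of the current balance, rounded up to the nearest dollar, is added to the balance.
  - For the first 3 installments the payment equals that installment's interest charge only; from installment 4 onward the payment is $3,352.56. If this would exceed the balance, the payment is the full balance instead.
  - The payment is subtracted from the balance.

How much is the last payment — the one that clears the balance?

$3,144.87

Installment 1: $9,309.99 +$270.00 interest = $9,579.99; pay $270.00 → $9,309.99
Installment 2: $9,309.99 +$270.00 interest = $9,579.99; pay $270.00 → $9,309.99
Installment 3: $9,309.99 +$270.00 interest = $9,579.99; pay $270.00 → $9,309.99
Installment 4: $9,309.99 +$270.00 interest = $9,579.99; pay $3,352.56 → $6,227.43
Installment 5: $6,227.43 +$181.00 interest = $6,408.43; pay $3,352.56 → $3,055.87
Installment 6: $3,055.87 +$89.00 interest = $3,144.87; pay $3,144.87 → $0.00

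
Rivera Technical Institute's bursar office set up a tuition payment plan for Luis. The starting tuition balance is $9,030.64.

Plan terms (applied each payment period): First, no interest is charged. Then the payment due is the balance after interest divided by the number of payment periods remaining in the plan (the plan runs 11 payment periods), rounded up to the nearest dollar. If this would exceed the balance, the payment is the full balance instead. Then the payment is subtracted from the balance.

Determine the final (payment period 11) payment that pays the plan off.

Payment period 1: $9,030.64 − $821.00 → $8,209.64
Payment period 2: $8,209.64 − $821.00 → $7,388.64
Payment period 3: $7,388.64 − $821.00 → $6,567.64
Payment period 4: $6,567.64 − $821.00 → $5,746.64
Payment period 5: $5,746.64 − $821.00 → $4,925.64
Payment period 6: $4,925.64 − $821.00 → $4,104.64
Payment period 7: $4,104.64 − $821.00 → $3,283.64
Payment period 8: $3,283.64 − $821.00 → $2,462.64
Payment period 9: $2,462.64 − $821.00 → $1,641.64
Payment period 10: $1,641.64 − $821.00 → $820.64
Payment period 11: $820.64 − $820.64 → $0.00

$820.64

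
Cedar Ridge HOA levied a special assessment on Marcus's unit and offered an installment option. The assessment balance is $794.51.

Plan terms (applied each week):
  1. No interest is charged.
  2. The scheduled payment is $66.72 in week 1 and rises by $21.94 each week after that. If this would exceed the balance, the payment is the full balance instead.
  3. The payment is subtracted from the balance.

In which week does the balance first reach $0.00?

# | Opening | Payment | End bal
1 | $794.51 | $66.72 | $727.79
2 | $727.79 | $88.66 | $639.13
3 | $639.13 | $110.60 | $528.53
4 | $528.53 | $132.54 | $395.99
5 | $395.99 | $154.48 | $241.51
6 | $241.51 | $176.42 | $65.09
7 | $65.09 | $65.09 | $0.00
Balance reaches $0.00 in week 7.

7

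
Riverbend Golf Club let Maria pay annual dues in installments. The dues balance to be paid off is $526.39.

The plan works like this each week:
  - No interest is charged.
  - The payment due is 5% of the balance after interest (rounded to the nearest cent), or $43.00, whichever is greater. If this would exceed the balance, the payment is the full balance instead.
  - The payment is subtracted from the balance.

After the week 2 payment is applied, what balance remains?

Week 1: opening $526.39; payment $43.00; balance $483.39
Week 2: opening $483.39; payment $43.00; balance $440.39

$440.39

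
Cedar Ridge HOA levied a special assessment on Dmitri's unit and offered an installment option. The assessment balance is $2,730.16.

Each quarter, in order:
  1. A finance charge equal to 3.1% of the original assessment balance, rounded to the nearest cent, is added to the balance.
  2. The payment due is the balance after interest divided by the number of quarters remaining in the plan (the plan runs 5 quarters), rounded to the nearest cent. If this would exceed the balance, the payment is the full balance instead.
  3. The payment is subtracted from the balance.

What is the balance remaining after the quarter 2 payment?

Quarter 1: $2,730.16 +$84.63 interest = $2,814.79; pay $562.96 → $2,251.83
Quarter 2: $2,251.83 +$84.63 interest = $2,336.46; pay $584.12 → $1,752.34

$1,752.34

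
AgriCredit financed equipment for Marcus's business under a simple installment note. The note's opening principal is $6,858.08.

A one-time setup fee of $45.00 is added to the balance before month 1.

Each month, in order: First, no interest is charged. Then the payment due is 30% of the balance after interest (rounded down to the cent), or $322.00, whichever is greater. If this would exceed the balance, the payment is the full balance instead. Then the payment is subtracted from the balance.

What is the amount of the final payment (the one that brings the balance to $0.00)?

Month 1: opening $6,903.08; payment $2,070.92; balance $4,832.16
Month 2: opening $4,832.16; payment $1,449.64; balance $3,382.52
Month 3: opening $3,382.52; payment $1,014.75; balance $2,367.77
Month 4: opening $2,367.77; payment $710.33; balance $1,657.44
Month 5: opening $1,657.44; payment $497.23; balance $1,160.21
Month 6: opening $1,160.21; payment $348.06; balance $812.15
Month 7: opening $812.15; payment $322.00; balance $490.15
Month 8: opening $490.15; payment $322.00; balance $168.15
Month 9: opening $168.15; payment $168.15; balance $0.00

$168.15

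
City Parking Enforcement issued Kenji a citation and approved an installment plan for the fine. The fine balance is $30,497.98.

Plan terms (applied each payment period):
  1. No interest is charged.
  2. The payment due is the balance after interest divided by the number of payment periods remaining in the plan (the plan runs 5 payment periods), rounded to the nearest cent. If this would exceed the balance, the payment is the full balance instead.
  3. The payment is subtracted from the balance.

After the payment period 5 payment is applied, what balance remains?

$0.00

# | Opening | Payment | End bal
1 | $30,497.98 | $6,099.60 | $24,398.38
2 | $24,398.38 | $6,099.60 | $18,298.78
3 | $18,298.78 | $6,099.59 | $12,199.19
4 | $12,199.19 | $6,099.60 | $6,099.59
5 | $6,099.59 | $6,099.59 | $0.00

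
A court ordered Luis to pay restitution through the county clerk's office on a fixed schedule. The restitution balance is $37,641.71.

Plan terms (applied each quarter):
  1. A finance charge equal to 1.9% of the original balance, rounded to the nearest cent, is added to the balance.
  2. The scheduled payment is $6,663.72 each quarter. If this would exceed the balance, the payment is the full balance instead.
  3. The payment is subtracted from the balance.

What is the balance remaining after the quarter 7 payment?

Quarter 1: $37,641.71 +$715.19 interest = $38,356.90; pay $6,663.72 → $31,693.18
Quarter 2: $31,693.18 +$715.19 interest = $32,408.37; pay $6,663.72 → $25,744.65
Quarter 3: $25,744.65 +$715.19 interest = $26,459.84; pay $6,663.72 → $19,796.12
Quarter 4: $19,796.12 +$715.19 interest = $20,511.31; pay $6,663.72 → $13,847.59
Quarter 5: $13,847.59 +$715.19 interest = $14,562.78; pay $6,663.72 → $7,899.06
Quarter 6: $7,899.06 +$715.19 interest = $8,614.25; pay $6,663.72 → $1,950.53
Quarter 7: $1,950.53 +$715.19 interest = $2,665.72; pay $2,665.72 → $0.00

$0.00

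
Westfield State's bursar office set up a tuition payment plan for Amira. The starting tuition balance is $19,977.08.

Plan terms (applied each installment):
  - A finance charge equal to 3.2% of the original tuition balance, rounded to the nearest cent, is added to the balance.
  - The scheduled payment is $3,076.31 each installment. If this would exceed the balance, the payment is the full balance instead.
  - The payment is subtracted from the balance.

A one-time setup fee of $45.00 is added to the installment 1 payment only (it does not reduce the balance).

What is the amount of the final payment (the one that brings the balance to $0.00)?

Installment 1: opening $19,977.08; interest $639.27 → $20,616.35; payment $3,076.31 (+ $45.00 fee); balance $17,540.04
Installment 2: opening $17,540.04; interest $639.27 → $18,179.31; payment $3,076.31; balance $15,103.00
Installment 3: opening $15,103.00; interest $639.27 → $15,742.27; payment $3,076.31; balance $12,665.96
Installment 4: opening $12,665.96; interest $639.27 → $13,305.23; payment $3,076.31; balance $10,228.92
Installment 5: opening $10,228.92; interest $639.27 → $10,868.19; payment $3,076.31; balance $7,791.88
Installment 6: opening $7,791.88; interest $639.27 → $8,431.15; payment $3,076.31; balance $5,354.84
Installment 7: opening $5,354.84; interest $639.27 → $5,994.11; payment $3,076.31; balance $2,917.80
Installment 8: opening $2,917.80; interest $639.27 → $3,557.07; payment $3,076.31; balance $480.76
Installment 9: opening $480.76; interest $639.27 → $1,120.03; payment $1,120.03; balance $0.00

$1,120.03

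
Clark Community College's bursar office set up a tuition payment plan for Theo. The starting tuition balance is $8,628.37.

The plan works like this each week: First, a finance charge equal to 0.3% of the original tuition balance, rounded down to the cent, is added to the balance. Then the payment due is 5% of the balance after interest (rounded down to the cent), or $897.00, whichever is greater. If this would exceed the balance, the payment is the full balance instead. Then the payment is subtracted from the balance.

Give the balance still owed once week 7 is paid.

$2,530.53

Week 1: opening $8,628.37; interest $25.88 → $8,654.25; payment $897.00; balance $7,757.25
Week 2: opening $7,757.25; interest $25.88 → $7,783.13; payment $897.00; balance $6,886.13
Week 3: opening $6,886.13; interest $25.88 → $6,912.01; payment $897.00; balance $6,015.01
Week 4: opening $6,015.01; interest $25.88 → $6,040.89; payment $897.00; balance $5,143.89
Week 5: opening $5,143.89; interest $25.88 → $5,169.77; payment $897.00; balance $4,272.77
Week 6: opening $4,272.77; interest $25.88 → $4,298.65; payment $897.00; balance $3,401.65
Week 7: opening $3,401.65; interest $25.88 → $3,427.53; payment $897.00; balance $2,530.53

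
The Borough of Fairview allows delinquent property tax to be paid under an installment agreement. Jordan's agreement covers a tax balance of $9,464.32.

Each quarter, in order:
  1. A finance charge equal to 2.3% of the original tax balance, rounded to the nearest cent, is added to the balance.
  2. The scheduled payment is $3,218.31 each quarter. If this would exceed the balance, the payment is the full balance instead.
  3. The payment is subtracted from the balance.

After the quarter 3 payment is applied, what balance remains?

Quarter 1: opening $9,464.32; interest $217.68 → $9,682.00; payment $3,218.31; balance $6,463.69
Quarter 2: opening $6,463.69; interest $217.68 → $6,681.37; payment $3,218.31; balance $3,463.06
Quarter 3: opening $3,463.06; interest $217.68 → $3,680.74; payment $3,218.31; balance $462.43

$462.43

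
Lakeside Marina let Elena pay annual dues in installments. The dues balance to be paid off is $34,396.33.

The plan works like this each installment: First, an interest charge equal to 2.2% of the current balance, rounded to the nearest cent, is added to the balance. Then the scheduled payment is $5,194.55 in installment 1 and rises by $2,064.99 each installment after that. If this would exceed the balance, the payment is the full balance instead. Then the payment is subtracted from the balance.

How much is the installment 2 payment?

Installment 1: $34,396.33 +$756.72 interest = $35,153.05; pay $5,194.55 → $29,958.50
Installment 2: $29,958.50 +$659.09 interest = $30,617.59; pay $7,259.54 → $23,358.05

$7,259.54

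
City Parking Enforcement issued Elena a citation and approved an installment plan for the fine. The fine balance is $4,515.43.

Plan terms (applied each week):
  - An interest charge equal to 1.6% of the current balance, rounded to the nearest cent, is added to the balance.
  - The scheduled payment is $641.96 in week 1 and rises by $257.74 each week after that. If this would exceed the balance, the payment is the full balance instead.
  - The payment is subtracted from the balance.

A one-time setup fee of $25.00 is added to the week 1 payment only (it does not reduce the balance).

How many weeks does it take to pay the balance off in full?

5

# | Opening | Interest | Payment | Fee | End bal
1 | $4,515.43 | $72.25 | $641.96 | $25.00 | $3,945.72
2 | $3,945.72 | $63.13 | $899.70 | — | $3,109.15
3 | $3,109.15 | $49.75 | $1,157.44 | — | $2,001.46
4 | $2,001.46 | $32.02 | $1,415.18 | — | $618.30
5 | $618.30 | $9.89 | $628.19 | — | $0.00
Balance reaches $0.00 in week 5.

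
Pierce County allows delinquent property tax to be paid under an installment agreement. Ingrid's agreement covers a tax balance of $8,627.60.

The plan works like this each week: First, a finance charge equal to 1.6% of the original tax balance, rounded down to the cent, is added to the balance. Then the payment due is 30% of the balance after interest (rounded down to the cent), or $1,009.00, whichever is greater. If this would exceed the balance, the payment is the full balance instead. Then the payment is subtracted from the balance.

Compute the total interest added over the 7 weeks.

# | Opening | Interest | Payment | End bal
1 | $8,627.60 | $138.04 | $2,629.69 | $6,135.95
2 | $6,135.95 | $138.04 | $1,882.19 | $4,391.80
3 | $4,391.80 | $138.04 | $1,358.95 | $3,170.89
4 | $3,170.89 | $138.04 | $1,009.00 | $2,299.93
5 | $2,299.93 | $138.04 | $1,009.00 | $1,428.97
6 | $1,428.97 | $138.04 | $1,009.00 | $558.01
7 | $558.01 | $138.04 | $696.05 | $0.00
Total interest: $138.04 + $138.04 + $138.04 + $138.04 + $138.04 + $138.04 + $138.04 = $966.28

$966.28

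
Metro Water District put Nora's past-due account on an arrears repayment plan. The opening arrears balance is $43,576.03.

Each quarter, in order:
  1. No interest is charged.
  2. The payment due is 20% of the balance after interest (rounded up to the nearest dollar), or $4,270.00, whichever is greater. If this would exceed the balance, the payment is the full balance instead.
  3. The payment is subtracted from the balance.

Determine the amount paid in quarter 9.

$767.03

Quarter 1: $43,576.03 − $8,716.00 → $34,860.03
Quarter 2: $34,860.03 − $6,973.00 → $27,887.03
Quarter 3: $27,887.03 − $5,578.00 → $22,309.03
Quarter 4: $22,309.03 − $4,462.00 → $17,847.03
Quarter 5: $17,847.03 − $4,270.00 → $13,577.03
Quarter 6: $13,577.03 − $4,270.00 → $9,307.03
Quarter 7: $9,307.03 − $4,270.00 → $5,037.03
Quarter 8: $5,037.03 − $4,270.00 → $767.03
Quarter 9: $767.03 − $767.03 → $0.00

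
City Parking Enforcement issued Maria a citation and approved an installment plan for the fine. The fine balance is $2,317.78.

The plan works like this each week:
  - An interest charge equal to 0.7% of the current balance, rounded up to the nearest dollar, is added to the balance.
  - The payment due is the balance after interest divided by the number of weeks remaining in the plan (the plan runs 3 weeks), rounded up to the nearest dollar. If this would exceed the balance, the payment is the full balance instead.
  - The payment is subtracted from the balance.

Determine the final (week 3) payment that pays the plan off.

# | Opening | Interest | Payment | End bal
1 | $2,317.78 | $17.00 | $779.00 | $1,555.78
2 | $1,555.78 | $11.00 | $784.00 | $782.78
3 | $782.78 | $6.00 | $788.78 | $0.00

$788.78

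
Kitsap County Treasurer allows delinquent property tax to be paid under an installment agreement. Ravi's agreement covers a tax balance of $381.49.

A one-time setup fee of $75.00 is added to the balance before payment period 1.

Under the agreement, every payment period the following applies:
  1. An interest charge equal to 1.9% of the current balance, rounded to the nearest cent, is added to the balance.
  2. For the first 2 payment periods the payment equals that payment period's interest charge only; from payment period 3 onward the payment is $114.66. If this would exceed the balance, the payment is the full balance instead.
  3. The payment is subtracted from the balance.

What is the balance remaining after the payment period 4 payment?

Payment period 1: $456.49 +$8.67 interest = $465.16; pay $8.67 → $456.49
Payment period 2: $456.49 +$8.67 interest = $465.16; pay $8.67 → $456.49
Payment period 3: $456.49 +$8.67 interest = $465.16; pay $114.66 → $350.50
Payment period 4: $350.50 +$6.66 interest = $357.16; pay $114.66 → $242.50

$242.50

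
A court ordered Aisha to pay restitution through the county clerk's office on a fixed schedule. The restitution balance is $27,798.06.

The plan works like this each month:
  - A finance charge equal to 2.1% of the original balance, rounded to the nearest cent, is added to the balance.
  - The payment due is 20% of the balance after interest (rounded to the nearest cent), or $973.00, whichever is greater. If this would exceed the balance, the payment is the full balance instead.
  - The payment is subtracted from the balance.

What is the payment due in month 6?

$2,252.51

Month 1: opening $27,798.06; interest $583.76 → $28,381.82; payment $5,676.36; balance $22,705.46
Month 2: opening $22,705.46; interest $583.76 → $23,289.22; payment $4,657.84; balance $18,631.38
Month 3: opening $18,631.38; interest $583.76 → $19,215.14; payment $3,843.03; balance $15,372.11
Month 4: opening $15,372.11; interest $583.76 → $15,955.87; payment $3,191.17; balance $12,764.70
Month 5: opening $12,764.70; interest $583.76 → $13,348.46; payment $2,669.69; balance $10,678.77
Month 6: opening $10,678.77; interest $583.76 → $11,262.53; payment $2,252.51; balance $9,010.02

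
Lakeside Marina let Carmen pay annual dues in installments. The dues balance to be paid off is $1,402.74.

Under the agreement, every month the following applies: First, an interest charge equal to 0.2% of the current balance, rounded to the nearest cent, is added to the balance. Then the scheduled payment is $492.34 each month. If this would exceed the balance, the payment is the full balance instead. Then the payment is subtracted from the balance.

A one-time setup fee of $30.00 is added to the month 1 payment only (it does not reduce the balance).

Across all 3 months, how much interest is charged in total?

$5.49

# | Opening | Interest | Payment | Fee | End bal
1 | $1,402.74 | $2.81 | $492.34 | $30.00 | $913.21
2 | $913.21 | $1.83 | $492.34 | — | $422.70
3 | $422.70 | $0.85 | $423.55 | — | $0.00
Total interest: $2.81 + $1.83 + $0.85 = $5.49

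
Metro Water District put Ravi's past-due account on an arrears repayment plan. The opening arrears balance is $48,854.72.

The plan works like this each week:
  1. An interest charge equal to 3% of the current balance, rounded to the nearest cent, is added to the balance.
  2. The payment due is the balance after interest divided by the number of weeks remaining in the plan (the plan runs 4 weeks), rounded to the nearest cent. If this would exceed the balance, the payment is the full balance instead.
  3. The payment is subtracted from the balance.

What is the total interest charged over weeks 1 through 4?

Week 1: opening $48,854.72; interest $1,465.64 → $50,320.36; payment $12,580.09; balance $37,740.27
Week 2: opening $37,740.27; interest $1,132.21 → $38,872.48; payment $12,957.49; balance $25,914.99
Week 3: opening $25,914.99; interest $777.45 → $26,692.44; payment $13,346.22; balance $13,346.22
Week 4: opening $13,346.22; interest $400.39 → $13,746.61; payment $13,746.61; balance $0.00
Total interest: $1,465.64 + $1,132.21 + $777.45 + $400.39 = $3,775.69

$3,775.69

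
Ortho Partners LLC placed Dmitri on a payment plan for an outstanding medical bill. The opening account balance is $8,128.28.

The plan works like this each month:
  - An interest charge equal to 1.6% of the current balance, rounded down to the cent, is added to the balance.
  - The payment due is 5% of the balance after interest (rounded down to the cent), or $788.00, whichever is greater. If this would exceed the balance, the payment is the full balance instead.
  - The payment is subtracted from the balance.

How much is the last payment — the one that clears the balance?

Month 1: opening $8,128.28; interest $130.05 → $8,258.33; payment $788.00; balance $7,470.33
Month 2: opening $7,470.33; interest $119.52 → $7,589.85; payment $788.00; balance $6,801.85
Month 3: opening $6,801.85; interest $108.82 → $6,910.67; payment $788.00; balance $6,122.67
Month 4: opening $6,122.67; interest $97.96 → $6,220.63; payment $788.00; balance $5,432.63
Month 5: opening $5,432.63; interest $86.92 → $5,519.55; payment $788.00; balance $4,731.55
Month 6: opening $4,731.55; interest $75.70 → $4,807.25; payment $788.00; balance $4,019.25
Month 7: opening $4,019.25; interest $64.30 → $4,083.55; payment $788.00; balance $3,295.55
Month 8: opening $3,295.55; interest $52.72 → $3,348.27; payment $788.00; balance $2,560.27
Month 9: opening $2,560.27; interest $40.96 → $2,601.23; payment $788.00; balance $1,813.23
Month 10: opening $1,813.23; interest $29.01 → $1,842.24; payment $788.00; balance $1,054.24
Month 11: opening $1,054.24; interest $16.86 → $1,071.10; payment $788.00; balance $283.10
Month 12: opening $283.10; interest $4.52 → $287.62; payment $287.62; balance $0.00

$287.62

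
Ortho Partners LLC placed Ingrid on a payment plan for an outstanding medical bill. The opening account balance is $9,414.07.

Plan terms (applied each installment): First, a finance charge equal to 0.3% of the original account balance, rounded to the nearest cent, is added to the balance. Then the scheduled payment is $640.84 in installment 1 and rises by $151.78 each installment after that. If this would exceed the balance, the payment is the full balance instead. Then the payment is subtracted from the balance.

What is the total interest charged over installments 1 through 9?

Installment 1: opening $9,414.07; interest $28.24 → $9,442.31; payment $640.84; balance $8,801.47
Installment 2: opening $8,801.47; interest $28.24 → $8,829.71; payment $792.62; balance $8,037.09
Installment 3: opening $8,037.09; interest $28.24 → $8,065.33; payment $944.40; balance $7,120.93
Installment 4: opening $7,120.93; interest $28.24 → $7,149.17; payment $1,096.18; balance $6,052.99
Installment 5: opening $6,052.99; interest $28.24 → $6,081.23; payment $1,247.96; balance $4,833.27
Installment 6: opening $4,833.27; interest $28.24 → $4,861.51; payment $1,399.74; balance $3,461.77
Installment 7: opening $3,461.77; interest $28.24 → $3,490.01; payment $1,551.52; balance $1,938.49
Installment 8: opening $1,938.49; interest $28.24 → $1,966.73; payment $1,703.30; balance $263.43
Installment 9: opening $263.43; interest $28.24 → $291.67; payment $291.67; balance $0.00
Total interest: $28.24 + $28.24 + $28.24 + $28.24 + $28.24 + $28.24 + $28.24 + $28.24 + $28.24 = $254.16

$254.16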